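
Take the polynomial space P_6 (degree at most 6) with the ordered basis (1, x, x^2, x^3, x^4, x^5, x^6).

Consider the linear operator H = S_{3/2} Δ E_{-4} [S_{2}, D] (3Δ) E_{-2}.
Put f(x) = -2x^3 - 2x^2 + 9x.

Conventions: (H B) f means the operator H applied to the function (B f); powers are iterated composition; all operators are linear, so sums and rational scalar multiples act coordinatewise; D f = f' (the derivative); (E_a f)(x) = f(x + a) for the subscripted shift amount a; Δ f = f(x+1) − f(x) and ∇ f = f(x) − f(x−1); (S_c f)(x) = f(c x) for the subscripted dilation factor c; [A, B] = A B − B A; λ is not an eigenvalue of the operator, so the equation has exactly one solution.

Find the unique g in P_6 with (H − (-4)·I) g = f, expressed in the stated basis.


write g with unknown coordinates in the stated basis and equate coefficients in (H − (-4)·I) g = f
solving from the highest basis element down gives g = -(1/2)x^3 - (1/2)x^2 + (9/4)x - 9/2
check: H g = 18
so H g − (-4)·g = -2x^3 - 2x^2 + 9x = f ✓

g(x) = -(1/2)x^3 - (1/2)x^2 + (9/4)x - 9/2


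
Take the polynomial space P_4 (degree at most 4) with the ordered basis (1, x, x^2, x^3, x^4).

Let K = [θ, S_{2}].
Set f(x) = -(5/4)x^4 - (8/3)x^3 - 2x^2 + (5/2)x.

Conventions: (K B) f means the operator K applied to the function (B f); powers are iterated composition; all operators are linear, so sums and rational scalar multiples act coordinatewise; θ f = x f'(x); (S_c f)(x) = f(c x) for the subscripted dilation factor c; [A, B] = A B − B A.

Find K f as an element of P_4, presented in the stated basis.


the result is g(x) = 0

S_{2} f = -20x^4 - (64/3)x^3 - 8x^2 + 5x
θ S_{2} f = -80x^4 - 64x^3 - 16x^2 + 5x
θ f = -5x^4 - 8x^3 - 4x^2 + (5/2)x
S_{2} θ f = -80x^4 - 64x^3 - 16x^2 + 5x
[θ, S_{2}] f = 0


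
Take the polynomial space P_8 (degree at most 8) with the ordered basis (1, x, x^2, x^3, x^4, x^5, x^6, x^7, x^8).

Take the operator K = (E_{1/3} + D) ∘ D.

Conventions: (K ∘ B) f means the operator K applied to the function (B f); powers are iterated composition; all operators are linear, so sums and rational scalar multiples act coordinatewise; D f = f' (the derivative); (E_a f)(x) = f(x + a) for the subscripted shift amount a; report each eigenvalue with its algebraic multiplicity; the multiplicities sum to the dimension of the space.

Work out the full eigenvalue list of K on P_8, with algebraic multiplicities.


image of 1: 0
image of x: 1
image of x^2: 2x + 8/3
image of x^3: 3x^2 + 8x + 1/3
image of x^4: 4x^3 + 16x^2 + (4/3)x + 4/27
image of x^5: 5x^4 + (80/3)x^3 + (10/3)x^2 + (20/27)x + 5/81
image of x^6: 6x^5 + 40x^4 + (20/3)x^3 + (20/9)x^2 + (10/27)x + 2/81
image of x^7: 7x^6 + 56x^5 + (35/3)x^4 + (140/27)x^3 + (35/27)x^2 + (14/81)x + 7/729
image of x^8: 8x^7 + (224/3)x^6 + (56/3)x^5 + (280/27)x^4 + (280/81)x^3 + (56/81)x^2 + (56/729)x + 8/2187
the matrix is upper triangular; its diagonal is (0, 0, 0, 0, 0, 0, 0, 0, 0)
for a triangular matrix the eigenvalues are the diagonal entries, with algebraic multiplicity their repetition count

λ = 0 (multiplicity 9)


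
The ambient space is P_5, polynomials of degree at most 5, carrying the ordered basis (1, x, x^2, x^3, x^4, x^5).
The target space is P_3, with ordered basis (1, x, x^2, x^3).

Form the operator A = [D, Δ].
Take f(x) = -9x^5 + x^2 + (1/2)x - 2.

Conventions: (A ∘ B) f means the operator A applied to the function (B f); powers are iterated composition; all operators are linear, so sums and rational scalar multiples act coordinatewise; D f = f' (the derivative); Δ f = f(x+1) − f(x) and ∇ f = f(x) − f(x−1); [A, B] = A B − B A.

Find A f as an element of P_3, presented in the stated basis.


Δ f = -45x^4 - 90x^3 - 90x^2 - 43x - 15/2
D Δ f = -180x^3 - 270x^2 - 180x - 43
D f = -45x^4 + 2x + 1/2
Δ D f = -180x^3 - 270x^2 - 180x - 43
[D, Δ] f = 0

g(x) = 0


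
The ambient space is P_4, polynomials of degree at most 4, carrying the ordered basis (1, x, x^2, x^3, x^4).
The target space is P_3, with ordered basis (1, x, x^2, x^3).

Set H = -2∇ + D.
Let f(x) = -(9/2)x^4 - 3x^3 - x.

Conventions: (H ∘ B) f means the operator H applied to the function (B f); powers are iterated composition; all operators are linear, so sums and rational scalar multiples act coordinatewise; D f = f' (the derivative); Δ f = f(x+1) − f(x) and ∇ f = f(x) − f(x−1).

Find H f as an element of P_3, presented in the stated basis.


the image equals g(x) = 18x^3 - 45x^2 + 18x - 2

∇ f = -18x^3 + 18x^2 - 9x + 1/2
(-2∇) f = 36x^3 - 36x^2 + 18x - 1
D f = -18x^3 - 9x^2 - 1
(-2∇ + D) f = 18x^3 - 45x^2 + 18x - 2


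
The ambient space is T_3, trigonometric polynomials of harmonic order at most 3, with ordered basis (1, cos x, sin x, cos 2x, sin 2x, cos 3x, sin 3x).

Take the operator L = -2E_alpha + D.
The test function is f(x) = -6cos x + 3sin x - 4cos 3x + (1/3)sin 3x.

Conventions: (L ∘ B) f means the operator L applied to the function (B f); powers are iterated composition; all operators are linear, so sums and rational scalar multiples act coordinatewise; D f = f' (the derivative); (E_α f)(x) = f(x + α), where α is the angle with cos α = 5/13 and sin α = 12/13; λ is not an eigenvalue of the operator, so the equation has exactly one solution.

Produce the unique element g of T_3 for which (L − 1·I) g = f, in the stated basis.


write g with unknown coordinates in the stated basis and equate coefficients in (L − 1·I) g = f
solving from the highest basis element down gives g = (171/50)cos x - (3/50)sin x - (10241/32554)cos 3x - (97091/97662)sin 3x
check: L g = -(129/50)cos x + (147/50)sin x - (140457/32554)cos 3x - (64537/97662)sin 3x
so L g − 1·g = -6cos x + 3sin x - 4cos 3x + (1/3)sin 3x = f ✓

g(x) = (171/50)cos x - (3/50)sin x - (10241/32554)cos 3x - (97091/97662)sin 3x


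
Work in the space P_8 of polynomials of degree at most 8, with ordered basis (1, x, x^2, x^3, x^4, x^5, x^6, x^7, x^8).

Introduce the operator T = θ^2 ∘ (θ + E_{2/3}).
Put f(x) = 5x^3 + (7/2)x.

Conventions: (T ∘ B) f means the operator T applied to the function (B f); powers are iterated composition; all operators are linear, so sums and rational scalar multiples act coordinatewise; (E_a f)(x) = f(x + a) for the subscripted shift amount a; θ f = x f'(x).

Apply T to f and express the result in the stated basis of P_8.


g(x) = 180x^3 + 40x^2 + (41/3)x

θ f = 15x^3 + (7/2)x
E_{2/3} f = 5x^3 + 10x^2 + (61/6)x + 103/27
(θ + E_{2/3}) f = 20x^3 + 10x^2 + (41/3)x + 103/27
θ (θ + E_{2/3}) f = 60x^3 + 20x^2 + (41/3)x
θ θ (θ + E_{2/3}) f = 180x^3 + 40x^2 + (41/3)x


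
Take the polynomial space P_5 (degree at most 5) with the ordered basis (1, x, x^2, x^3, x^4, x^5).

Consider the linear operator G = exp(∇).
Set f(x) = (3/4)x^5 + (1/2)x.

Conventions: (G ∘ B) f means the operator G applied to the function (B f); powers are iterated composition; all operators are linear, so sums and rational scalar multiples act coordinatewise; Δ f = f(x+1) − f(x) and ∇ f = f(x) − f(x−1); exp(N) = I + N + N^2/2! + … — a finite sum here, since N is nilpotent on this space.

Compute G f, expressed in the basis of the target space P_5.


order-1 term: (15/4)x^4 - (15/2)x^3 + (15/2)x^2 - (15/4)x + 5/4
order-2 term: (15/2)x^3 - (45/2)x^2 + (105/4)x - 45/4
order-3 term: (15/2)x^2 - (45/2)x + 75/4
order-4 term: (15/4)x - 15/2
order-5 term: 3/4
the series for exp(∇) f terminates at order 5
exp(∇) f = (3/4)x^5 + (15/4)x^4 - (15/2)x^2 + (17/4)x + 2

g(x) = (3/4)x^5 + (15/4)x^4 - (15/2)x^2 + (17/4)x + 2


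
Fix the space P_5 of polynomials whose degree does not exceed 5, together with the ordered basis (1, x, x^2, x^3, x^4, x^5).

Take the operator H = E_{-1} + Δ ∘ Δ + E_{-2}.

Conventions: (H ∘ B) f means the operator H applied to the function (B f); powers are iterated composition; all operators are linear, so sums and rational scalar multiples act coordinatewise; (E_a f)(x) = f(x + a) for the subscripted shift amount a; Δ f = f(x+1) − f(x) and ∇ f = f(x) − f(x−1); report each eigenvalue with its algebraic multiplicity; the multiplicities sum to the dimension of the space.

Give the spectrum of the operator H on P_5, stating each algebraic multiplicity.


λ = 2 (multiplicity 6)

image of 1: 2
image of x: 2x - 3
image of x^2: 2x^2 - 6x + 7
image of x^3: 2x^3 - 9x^2 + 21x - 3
image of x^4: 2x^4 - 12x^3 + 42x^2 - 12x + 31
image of x^5: 2x^5 - 15x^4 + 70x^3 - 30x^2 + 155x - 3
the matrix is upper triangular; its diagonal is (2, 2, 2, 2, 2, 2)
for a triangular matrix the eigenvalues are the diagonal entries, with algebraic multiplicity their repetition count


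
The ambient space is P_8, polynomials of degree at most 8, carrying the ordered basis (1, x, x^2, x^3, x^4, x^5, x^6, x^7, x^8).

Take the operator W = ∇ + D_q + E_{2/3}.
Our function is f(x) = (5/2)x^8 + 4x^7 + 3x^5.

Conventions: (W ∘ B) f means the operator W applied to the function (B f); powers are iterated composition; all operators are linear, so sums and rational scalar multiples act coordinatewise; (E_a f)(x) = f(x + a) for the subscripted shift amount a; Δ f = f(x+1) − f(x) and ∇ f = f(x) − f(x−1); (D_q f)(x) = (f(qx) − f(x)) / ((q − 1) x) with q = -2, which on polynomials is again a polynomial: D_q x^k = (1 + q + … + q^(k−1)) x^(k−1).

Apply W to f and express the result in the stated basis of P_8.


∇ f = 20x^7 - 42x^6 + 56x^5 - 20x^4 - 30x^3 + 44x^2 - 23x + 9/2
D_q f = -(425/2)x^7 + 172x^6 + 33x^4
E_{2/3} f = (5/2)x^8 + (52/3)x^7 + (448/9)x^6 + (2209/27)x^5 + (6970/81)x^4 + (14440/243)x^3 + (19024/729)x^2 + (14416/2187)x + 4768/6561
(∇ + D_q + E_{2/3}) f = (5/2)x^8 - (1051/6)x^7 + (1618/9)x^6 + (3721/27)x^5 + (8023/81)x^4 + (7150/243)x^3 + (51100/729)x^2 - (35885/2187)x + 68585/13122

g(x) = (5/2)x^8 - (1051/6)x^7 + (1618/9)x^6 + (3721/27)x^5 + (8023/81)x^4 + (7150/243)x^3 + (51100/729)x^2 - (35885/2187)x + 68585/13122


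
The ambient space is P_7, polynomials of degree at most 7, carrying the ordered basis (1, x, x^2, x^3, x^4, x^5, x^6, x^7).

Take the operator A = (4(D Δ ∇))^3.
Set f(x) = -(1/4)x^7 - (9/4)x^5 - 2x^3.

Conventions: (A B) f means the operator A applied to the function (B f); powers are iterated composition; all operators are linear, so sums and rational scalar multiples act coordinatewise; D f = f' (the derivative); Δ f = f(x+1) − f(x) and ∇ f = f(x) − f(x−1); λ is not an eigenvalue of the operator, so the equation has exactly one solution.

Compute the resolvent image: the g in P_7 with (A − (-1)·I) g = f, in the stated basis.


write g with unknown coordinates in the stated basis and equate coefficients in (A − (-1)·I) g = f
solving from the highest basis element down gives g = -(1/4)x^7 - (9/4)x^5 - 2x^3
check: A g = 0
so A g − (-1)·g = -(1/4)x^7 - (9/4)x^5 - 2x^3 = f ✓

the image equals g(x) = -(1/4)x^7 - (9/4)x^5 - 2x^3


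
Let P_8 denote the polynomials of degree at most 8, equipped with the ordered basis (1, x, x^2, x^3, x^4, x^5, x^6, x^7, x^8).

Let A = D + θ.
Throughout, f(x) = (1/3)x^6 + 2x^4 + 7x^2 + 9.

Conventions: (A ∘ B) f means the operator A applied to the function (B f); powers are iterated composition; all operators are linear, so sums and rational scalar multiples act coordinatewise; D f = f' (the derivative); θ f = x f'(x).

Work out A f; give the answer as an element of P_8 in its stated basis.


the result is g(x) = 2x^6 + 2x^5 + 8x^4 + 8x^3 + 14x^2 + 14x

D f = 2x^5 + 8x^3 + 14x
θ f = 2x^6 + 8x^4 + 14x^2
(D + θ) f = 2x^6 + 2x^5 + 8x^4 + 8x^3 + 14x^2 + 14x


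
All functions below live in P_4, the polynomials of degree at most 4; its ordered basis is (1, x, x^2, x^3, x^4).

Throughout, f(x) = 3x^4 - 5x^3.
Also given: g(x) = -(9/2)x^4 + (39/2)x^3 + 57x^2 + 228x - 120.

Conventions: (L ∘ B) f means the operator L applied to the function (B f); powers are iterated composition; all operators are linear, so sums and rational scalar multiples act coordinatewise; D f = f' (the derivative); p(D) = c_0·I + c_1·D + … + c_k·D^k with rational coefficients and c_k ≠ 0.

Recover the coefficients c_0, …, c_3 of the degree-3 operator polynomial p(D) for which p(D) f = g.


c_0 = -3/2, c_1 = 1, c_2 = 2, c_3 = 4

D^0 f = 3x^4 - 5x^3
D^1 f = 12x^3 - 15x^2
D^2 f = 36x^2 - 30x
D^3 f = 72x - 30
matching coefficients of g against c_0 f + c_1 Df + … from the top degree down determines the c_i
solution: c_0 = -3/2, c_1 = 1, c_2 = 2, c_3 = 4


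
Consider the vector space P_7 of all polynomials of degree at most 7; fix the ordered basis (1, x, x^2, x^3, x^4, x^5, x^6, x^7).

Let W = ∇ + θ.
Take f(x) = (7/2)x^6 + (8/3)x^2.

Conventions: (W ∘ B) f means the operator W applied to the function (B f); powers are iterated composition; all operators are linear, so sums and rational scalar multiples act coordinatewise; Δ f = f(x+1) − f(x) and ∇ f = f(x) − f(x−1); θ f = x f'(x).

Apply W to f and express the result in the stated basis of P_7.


∇ f = 21x^5 - (105/2)x^4 + 70x^3 - (105/2)x^2 + (79/3)x - 37/6
θ f = 21x^6 + (16/3)x^2
(∇ + θ) f = 21x^6 + 21x^5 - (105/2)x^4 + 70x^3 - (283/6)x^2 + (79/3)x - 37/6

the image equals g(x) = 21x^6 + 21x^5 - (105/2)x^4 + 70x^3 - (283/6)x^2 + (79/3)x - 37/6


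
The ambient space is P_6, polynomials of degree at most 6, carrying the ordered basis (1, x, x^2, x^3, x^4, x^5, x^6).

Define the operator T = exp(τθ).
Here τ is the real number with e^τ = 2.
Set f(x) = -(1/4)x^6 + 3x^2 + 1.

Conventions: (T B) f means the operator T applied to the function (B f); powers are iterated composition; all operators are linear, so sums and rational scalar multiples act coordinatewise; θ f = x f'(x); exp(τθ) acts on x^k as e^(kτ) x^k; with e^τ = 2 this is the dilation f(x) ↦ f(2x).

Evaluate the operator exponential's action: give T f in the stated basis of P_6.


exp(τθ) x^k = e^(kτ) x^k; with e^τ = 2 this sends x^k to 2^k x^k
x^2 ↦ 4 x^2
x^6 ↦ 64 x^6
applying this coordinatewise to f: exp(τθ) f = -16x^6 + 12x^2 + 1

g(x) = -16x^6 + 12x^2 + 1


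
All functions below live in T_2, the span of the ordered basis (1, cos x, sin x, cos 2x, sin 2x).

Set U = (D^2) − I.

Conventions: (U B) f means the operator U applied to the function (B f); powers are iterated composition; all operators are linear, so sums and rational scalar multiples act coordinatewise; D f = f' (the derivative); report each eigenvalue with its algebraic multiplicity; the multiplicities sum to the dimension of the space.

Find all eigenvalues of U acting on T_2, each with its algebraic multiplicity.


image of 1: -1
image of cos x: -2cos x
image of sin x: -2sin x
image of cos 2x: -5cos 2x
image of sin 2x: -5sin 2x
the matrix is diagonal; its diagonal is (-1, -2, -2, -5, -5)
for a triangular matrix the eigenvalues are the diagonal entries, with algebraic multiplicity their repetition count

λ = -5 (multiplicity 2), λ = -2 (multiplicity 2), λ = -1 (multiplicity 1)


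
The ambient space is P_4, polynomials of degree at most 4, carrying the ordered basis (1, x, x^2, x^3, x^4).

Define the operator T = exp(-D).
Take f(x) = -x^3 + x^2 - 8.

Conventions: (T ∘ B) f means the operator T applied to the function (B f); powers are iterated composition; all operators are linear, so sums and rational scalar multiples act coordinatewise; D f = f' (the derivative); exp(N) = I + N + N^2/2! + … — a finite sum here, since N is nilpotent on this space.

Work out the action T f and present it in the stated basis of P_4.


order-1 term: 3x^2 - 2x
order-2 term: -3x + 1
order-3 term: 1
the series for exp(-D) f terminates at order 3
exp(-D) f = -x^3 + 4x^2 - 5x - 6

the result is g(x) = -x^3 + 4x^2 - 5x - 6


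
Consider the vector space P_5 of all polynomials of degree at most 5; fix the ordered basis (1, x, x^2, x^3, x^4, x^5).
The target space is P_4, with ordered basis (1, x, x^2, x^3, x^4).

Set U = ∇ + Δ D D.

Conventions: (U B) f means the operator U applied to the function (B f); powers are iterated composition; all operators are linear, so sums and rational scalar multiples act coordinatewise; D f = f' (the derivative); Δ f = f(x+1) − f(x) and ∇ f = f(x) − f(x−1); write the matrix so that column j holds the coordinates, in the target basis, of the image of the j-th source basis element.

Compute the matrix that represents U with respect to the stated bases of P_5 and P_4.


the matrix is [[0, 1, -1, 7, 11, 21]; [0, 0, 2, -3, 28, 55]; [0, 0, 0, 3, -6, 70]; [0, 0, 0, 0, 4, -10]; [0, 0, 0, 0, 0, 5]] (rows listed top to bottom)

image of 1: 0
image of x: 1
image of x^2: 2x - 1
image of x^3: 3x^2 - 3x + 7
image of x^4: 4x^3 - 6x^2 + 28x + 11
image of x^5: 5x^4 - 10x^3 + 70x^2 + 55x + 21
each image's coordinates form column j of the matrix


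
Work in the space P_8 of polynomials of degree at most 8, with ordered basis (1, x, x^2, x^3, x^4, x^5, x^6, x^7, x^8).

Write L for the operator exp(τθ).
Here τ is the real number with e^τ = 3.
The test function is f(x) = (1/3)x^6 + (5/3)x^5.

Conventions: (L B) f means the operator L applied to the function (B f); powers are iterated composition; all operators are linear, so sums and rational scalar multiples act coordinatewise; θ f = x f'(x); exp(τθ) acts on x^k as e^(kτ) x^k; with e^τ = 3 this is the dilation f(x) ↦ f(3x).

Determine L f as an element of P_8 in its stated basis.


exp(τθ) x^k = e^(kτ) x^k; with e^τ = 3 this sends x^k to 3^k x^k
x^5 ↦ 243 x^5
x^6 ↦ 729 x^6
applying this coordinatewise to f: exp(τθ) f = 243x^6 + 405x^5

g(x) = 243x^6 + 405x^5


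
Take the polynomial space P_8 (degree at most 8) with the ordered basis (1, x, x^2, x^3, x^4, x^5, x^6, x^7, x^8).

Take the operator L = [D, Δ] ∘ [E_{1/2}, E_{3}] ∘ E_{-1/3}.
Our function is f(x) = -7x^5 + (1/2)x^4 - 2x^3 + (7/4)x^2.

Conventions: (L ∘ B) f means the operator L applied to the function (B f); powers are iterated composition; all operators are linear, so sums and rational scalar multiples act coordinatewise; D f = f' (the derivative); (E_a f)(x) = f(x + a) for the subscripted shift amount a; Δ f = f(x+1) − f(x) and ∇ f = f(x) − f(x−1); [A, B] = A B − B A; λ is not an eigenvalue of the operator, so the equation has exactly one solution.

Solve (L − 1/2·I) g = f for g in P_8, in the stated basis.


write g with unknown coordinates in the stated basis and equate coefficients in (L − 1/2·I) g = f
solving from the highest basis element down gives g = 14x^5 - x^4 + 4x^3 - (7/2)x^2
check: L g = 0
so L g − 1/2·g = -7x^5 + (1/2)x^4 - 2x^3 + (7/4)x^2 = f ✓

g(x) = 14x^5 - x^4 + 4x^3 - (7/2)x^2


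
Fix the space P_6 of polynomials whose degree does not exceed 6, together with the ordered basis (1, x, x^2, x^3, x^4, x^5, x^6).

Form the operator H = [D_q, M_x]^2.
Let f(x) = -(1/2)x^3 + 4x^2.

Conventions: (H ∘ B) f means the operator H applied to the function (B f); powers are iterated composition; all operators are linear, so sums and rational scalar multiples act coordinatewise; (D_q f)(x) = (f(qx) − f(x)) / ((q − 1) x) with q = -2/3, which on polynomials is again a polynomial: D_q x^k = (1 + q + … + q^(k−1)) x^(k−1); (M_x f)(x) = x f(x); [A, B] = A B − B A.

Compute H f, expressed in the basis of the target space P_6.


M_x f = -(1/2)x^4 + 4x^3
D_q M_x f = -(13/54)x^3 + (28/9)x^2
D_q f = -(7/18)x^2 + (4/3)x
M_x D_q f = -(7/18)x^3 + (4/3)x^2
[D_q, M_x] f = (4/27)x^3 + (16/9)x^2
M_x [D_q, M_x] f = (4/27)x^4 + (16/9)x^3
D_q M_x [D_q, M_x] f = (52/729)x^3 + (112/81)x^2
D_q [D_q, M_x] f = (28/243)x^2 + (16/27)x
M_x D_q [D_q, M_x] f = (28/243)x^3 + (16/27)x^2
[D_q, M_x] [D_q, M_x] f = -(32/729)x^3 + (64/81)x^2

the image equals g(x) = -(32/729)x^3 + (64/81)x^2


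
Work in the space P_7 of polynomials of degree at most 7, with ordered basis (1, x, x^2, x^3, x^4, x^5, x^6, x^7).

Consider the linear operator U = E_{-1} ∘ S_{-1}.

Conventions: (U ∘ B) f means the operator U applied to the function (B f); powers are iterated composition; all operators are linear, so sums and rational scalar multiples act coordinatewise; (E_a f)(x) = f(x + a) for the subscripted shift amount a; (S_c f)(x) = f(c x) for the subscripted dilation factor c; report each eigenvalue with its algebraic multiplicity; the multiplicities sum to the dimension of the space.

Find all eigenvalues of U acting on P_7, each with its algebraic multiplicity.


image of 1: 1
image of x: -x + 1
image of x^2: x^2 - 2x + 1
image of x^3: -x^3 + 3x^2 - 3x + 1
image of x^4: x^4 - 4x^3 + 6x^2 - 4x + 1
image of x^5: -x^5 + 5x^4 - 10x^3 + 10x^2 - 5x + 1
image of x^6: x^6 - 6x^5 + 15x^4 - 20x^3 + 15x^2 - 6x + 1
image of x^7: -x^7 + 7x^6 - 21x^5 + 35x^4 - 35x^3 + 21x^2 - 7x + 1
the matrix is upper triangular; its diagonal is (1, -1, 1, -1, 1, -1, 1, -1)
for a triangular matrix the eigenvalues are the diagonal entries, with algebraic multiplicity their repetition count

λ = -1 (multiplicity 4), λ = 1 (multiplicity 4)


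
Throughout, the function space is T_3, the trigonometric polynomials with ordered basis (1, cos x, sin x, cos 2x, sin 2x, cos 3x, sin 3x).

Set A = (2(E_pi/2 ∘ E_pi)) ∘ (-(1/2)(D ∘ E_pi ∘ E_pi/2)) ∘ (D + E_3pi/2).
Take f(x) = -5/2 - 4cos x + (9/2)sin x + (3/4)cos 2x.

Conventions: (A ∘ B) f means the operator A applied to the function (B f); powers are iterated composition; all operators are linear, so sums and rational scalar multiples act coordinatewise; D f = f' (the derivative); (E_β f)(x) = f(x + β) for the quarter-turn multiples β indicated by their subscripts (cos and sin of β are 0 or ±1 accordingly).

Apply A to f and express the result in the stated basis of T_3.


the result is g(x) = 3cos 2x - (3/2)sin 2x

D f = (9/2)cos x + 4sin x - (3/2)sin 2x
E_3pi/2 f = -5/2 - (9/2)cos x - 4sin x - (3/4)cos 2x
(D + E_3pi/2) f = -5/2 - (3/4)cos 2x - (3/2)sin 2x
E_pi/2 (D + E_3pi/2) f = -5/2 + (3/4)cos 2x + (3/2)sin 2x
E_pi E_pi/2 (D + E_3pi/2) f = -5/2 + (3/4)cos 2x + (3/2)sin 2x
D E_pi E_pi/2 (D + E_3pi/2) f = 3cos 2x - (3/2)sin 2x
(-(1/2)(D ∘ E_pi ∘ E_pi/2)) (D + E_3pi/2) f = -(3/2)cos 2x + (3/4)sin 2x
E_pi (-(1/2)(D ∘ E_pi ∘ E_pi/2)) (D + E_3pi/2) f = -(3/2)cos 2x + (3/4)sin 2x
E_pi/2 E_pi (-(1/2)(D ∘ E_pi ∘ E_pi/2)) (D + E_3pi/2) f = (3/2)cos 2x - (3/4)sin 2x
(2(E_pi/2 ∘ E_pi)) (-(1/2)(D ∘ E_pi ∘ E_pi/2)) (D + E_3pi/2) f = 3cos 2x - (3/2)sin 2x


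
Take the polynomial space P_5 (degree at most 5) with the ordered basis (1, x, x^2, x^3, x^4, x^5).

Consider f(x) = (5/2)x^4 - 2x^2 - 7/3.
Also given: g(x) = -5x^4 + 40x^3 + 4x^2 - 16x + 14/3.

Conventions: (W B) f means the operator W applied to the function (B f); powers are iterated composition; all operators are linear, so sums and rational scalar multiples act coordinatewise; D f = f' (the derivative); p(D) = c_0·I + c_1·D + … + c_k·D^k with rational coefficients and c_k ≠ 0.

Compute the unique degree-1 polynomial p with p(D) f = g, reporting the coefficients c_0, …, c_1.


D^0 f = (5/2)x^4 - 2x^2 - 7/3
D^1 f = 10x^3 - 4x
matching coefficients of g against c_0 f + c_1 Df + … from the top degree down determines the c_i
solution: c_0 = -2, c_1 = 4

p(D) = -2·I + 4·D, i.e. c_0 = -2, c_1 = 4


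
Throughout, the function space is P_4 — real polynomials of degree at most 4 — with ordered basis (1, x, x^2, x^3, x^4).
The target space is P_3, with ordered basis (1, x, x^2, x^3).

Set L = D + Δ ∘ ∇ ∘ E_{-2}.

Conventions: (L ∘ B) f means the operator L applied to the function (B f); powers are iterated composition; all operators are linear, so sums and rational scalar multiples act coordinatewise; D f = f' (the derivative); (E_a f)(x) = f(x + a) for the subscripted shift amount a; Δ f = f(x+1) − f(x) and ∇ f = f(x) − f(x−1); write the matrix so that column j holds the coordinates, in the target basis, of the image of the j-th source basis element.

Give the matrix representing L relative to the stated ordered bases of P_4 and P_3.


image of 1: 0
image of x: 1
image of x^2: 2x + 2
image of x^3: 3x^2 + 6x - 12
image of x^4: 4x^3 + 12x^2 - 48x + 50
each image's coordinates form column j of the matrix

the matrix is [[0, 1, 2, -12, 50]; [0, 0, 2, 6, -48]; [0, 0, 0, 3, 12]; [0, 0, 0, 0, 4]] (rows listed top to bottom)


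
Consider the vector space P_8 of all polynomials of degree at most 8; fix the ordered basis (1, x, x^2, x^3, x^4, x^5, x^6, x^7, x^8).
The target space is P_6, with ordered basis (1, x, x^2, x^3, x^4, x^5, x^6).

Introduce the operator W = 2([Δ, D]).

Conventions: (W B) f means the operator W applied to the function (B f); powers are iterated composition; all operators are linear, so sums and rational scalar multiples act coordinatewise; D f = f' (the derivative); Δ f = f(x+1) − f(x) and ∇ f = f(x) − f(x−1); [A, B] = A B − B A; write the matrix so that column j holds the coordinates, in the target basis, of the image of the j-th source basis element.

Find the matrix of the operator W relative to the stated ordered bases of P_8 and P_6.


the matrix is [[0, 0, 0, 0, 0, 0, 0, 0, 0]; [0, 0, 0, 0, 0, 0, 0, 0, 0]; [0, 0, 0, 0, 0, 0, 0, 0, 0]; [0, 0, 0, 0, 0, 0, 0, 0, 0]; [0, 0, 0, 0, 0, 0, 0, 0, 0]; [0, 0, 0, 0, 0, 0, 0, 0, 0]; [0, 0, 0, 0, 0, 0, 0, 0, 0]] (rows listed top to bottom)

image of 1: 0
image of x: 0
image of x^2: 0
image of x^3: 0
image of x^4: 0
image of x^5: 0
image of x^6: 0
image of x^7: 0
image of x^8: 0
each image's coordinates form column j of the matrix


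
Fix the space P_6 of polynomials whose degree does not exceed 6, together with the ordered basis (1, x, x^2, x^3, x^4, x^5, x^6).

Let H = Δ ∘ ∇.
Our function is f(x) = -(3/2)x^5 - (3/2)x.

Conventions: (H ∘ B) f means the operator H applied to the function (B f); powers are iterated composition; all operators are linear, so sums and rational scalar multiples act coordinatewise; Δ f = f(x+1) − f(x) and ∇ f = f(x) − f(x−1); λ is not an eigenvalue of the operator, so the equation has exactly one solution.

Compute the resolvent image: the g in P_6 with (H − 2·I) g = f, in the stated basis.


g(x) = (3/4)x^5 + (15/2)x^3 + 27x

write g with unknown coordinates in the stated basis and equate coefficients in (H − 2·I) g = f
solving from the highest basis element down gives g = (3/4)x^5 + (15/2)x^3 + 27x
check: H g = 15x^3 + (105/2)x
so H g − 2·g = -(3/2)x^5 - (3/2)x = f ✓


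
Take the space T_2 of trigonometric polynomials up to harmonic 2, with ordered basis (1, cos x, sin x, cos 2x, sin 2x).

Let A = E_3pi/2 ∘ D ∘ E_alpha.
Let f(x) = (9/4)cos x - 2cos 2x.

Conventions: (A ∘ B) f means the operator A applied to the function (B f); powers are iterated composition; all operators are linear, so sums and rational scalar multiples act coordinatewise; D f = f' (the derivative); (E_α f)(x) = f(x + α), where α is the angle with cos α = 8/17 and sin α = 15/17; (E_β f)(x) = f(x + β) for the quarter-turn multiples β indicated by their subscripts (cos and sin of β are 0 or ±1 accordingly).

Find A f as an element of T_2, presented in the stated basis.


E_alpha f = (18/17)cos x - (135/68)sin x + (322/289)cos 2x + (480/289)sin 2x
D E_alpha f = -(135/68)cos x - (18/17)sin x + (960/289)cos 2x - (644/289)sin 2x
E_3pi/2 (D ∘ E_alpha) f = (18/17)cos x - (135/68)sin x - (960/289)cos 2x + (644/289)sin 2x

the result is g(x) = (18/17)cos x - (135/68)sin x - (960/289)cos 2x + (644/289)sin 2x


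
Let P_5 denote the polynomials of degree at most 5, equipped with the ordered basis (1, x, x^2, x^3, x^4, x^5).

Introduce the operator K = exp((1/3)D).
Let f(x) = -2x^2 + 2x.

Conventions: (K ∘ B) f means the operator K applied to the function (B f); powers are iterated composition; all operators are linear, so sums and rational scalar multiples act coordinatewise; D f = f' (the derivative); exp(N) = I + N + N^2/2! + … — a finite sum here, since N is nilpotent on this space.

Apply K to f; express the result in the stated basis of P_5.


order-1 term: -(4/3)x + 2/3
order-2 term: -2/9
the series for exp((1/3)D) f terminates at order 2
exp((1/3)D) f = -2x^2 + (2/3)x + 4/9

the result is g(x) = -2x^2 + (2/3)x + 4/9


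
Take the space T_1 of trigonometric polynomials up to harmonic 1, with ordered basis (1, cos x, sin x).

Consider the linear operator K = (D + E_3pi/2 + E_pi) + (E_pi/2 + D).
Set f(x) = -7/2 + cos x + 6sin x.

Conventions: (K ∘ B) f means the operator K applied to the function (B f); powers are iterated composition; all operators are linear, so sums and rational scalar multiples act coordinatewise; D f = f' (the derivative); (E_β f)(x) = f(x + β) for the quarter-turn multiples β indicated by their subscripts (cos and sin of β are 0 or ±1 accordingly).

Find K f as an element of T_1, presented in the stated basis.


D f = 6cos x - sin x
E_3pi/2 f = -7/2 - 6cos x + sin x
E_pi f = -7/2 - cos x - 6sin x
(D + E_3pi/2 + E_pi) f = -7 - cos x - 6sin x
E_pi/2 f = -7/2 + 6cos x - sin x
D f = 6cos x - sin x
(E_pi/2 + D) f = -7/2 + 12cos x - 2sin x
((D + E_3pi/2 + E_pi) + (E_pi/2 + D)) f = -21/2 + 11cos x - 8sin x

g(x) = -21/2 + 11cos x - 8sin x


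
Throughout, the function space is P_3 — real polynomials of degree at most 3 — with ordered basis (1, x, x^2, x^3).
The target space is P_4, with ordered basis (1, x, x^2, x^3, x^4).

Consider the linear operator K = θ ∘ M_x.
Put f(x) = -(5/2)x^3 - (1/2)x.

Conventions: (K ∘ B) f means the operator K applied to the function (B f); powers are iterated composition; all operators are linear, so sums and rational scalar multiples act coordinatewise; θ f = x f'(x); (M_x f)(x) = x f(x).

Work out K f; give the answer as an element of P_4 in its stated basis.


g(x) = -10x^4 - x^2

M_x f = -(5/2)x^4 - (1/2)x^2
θ M_x f = -10x^4 - x^2


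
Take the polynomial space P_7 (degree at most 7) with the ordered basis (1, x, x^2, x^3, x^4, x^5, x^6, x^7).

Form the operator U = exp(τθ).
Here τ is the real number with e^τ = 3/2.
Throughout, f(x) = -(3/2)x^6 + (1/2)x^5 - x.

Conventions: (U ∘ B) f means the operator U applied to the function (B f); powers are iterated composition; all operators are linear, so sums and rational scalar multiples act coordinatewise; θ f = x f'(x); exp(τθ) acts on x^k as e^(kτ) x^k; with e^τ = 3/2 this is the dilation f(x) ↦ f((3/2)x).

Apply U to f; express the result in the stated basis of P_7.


exp(τθ) x^k = e^(kτ) x^k; with e^τ = 3/2 this sends x^k to (3/2)^k x^k
x ↦ 3/2 x
x^5 ↦ 243/32 x^5
x^6 ↦ 729/64 x^6
applying this coordinatewise to f: exp(τθ) f = -(2187/128)x^6 + (243/64)x^5 - (3/2)x

the result is g(x) = -(2187/128)x^6 + (243/64)x^5 - (3/2)x


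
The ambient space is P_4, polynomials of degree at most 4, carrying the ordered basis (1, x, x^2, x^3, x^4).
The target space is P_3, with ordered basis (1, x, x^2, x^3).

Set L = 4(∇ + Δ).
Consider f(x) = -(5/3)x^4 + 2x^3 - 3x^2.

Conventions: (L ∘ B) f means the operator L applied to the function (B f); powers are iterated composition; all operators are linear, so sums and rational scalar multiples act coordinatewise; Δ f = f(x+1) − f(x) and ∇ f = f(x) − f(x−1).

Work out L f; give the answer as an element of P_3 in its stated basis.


the result is g(x) = -(160/3)x^3 + 48x^2 - (304/3)x + 16

∇ f = -(20/3)x^3 + 16x^2 - (56/3)x + 20/3
Δ f = -(20/3)x^3 - 4x^2 - (20/3)x - 8/3
(∇ + Δ) f = -(40/3)x^3 + 12x^2 - (76/3)x + 4
(4(∇ + Δ)) f = -(160/3)x^3 + 48x^2 - (304/3)x + 16


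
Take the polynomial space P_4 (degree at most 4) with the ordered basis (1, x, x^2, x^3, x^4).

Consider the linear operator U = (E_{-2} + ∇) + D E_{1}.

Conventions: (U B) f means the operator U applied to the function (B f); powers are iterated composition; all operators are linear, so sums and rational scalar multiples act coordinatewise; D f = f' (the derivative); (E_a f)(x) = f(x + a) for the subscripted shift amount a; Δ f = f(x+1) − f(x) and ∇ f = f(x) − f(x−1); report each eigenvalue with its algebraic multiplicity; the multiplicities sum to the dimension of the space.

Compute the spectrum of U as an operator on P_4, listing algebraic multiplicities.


image of 1: 1
image of x: x
image of x^2: x^2 + 5
image of x^3: x^3 + 15x - 4
image of x^4: x^4 + 30x^2 - 16x + 19
the matrix is upper triangular; its diagonal is (1, 1, 1, 1, 1)
for a triangular matrix the eigenvalues are the diagonal entries, with algebraic multiplicity their repetition count

λ = 1 (multiplicity 5)


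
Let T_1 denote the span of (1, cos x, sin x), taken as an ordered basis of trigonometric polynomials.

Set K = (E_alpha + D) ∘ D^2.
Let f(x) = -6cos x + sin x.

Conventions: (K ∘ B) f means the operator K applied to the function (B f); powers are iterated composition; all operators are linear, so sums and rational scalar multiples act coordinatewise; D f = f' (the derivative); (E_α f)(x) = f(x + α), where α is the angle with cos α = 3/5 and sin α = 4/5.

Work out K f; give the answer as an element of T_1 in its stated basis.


D f = cos x + 6sin x
D D f = 6cos x - sin x
E_alpha D^2 f = (14/5)cos x - (27/5)sin x
D D^2 f = -cos x - 6sin x
(E_alpha + D) D^2 f = (9/5)cos x - (57/5)sin x

the result is g(x) = (9/5)cos x - (57/5)sin x


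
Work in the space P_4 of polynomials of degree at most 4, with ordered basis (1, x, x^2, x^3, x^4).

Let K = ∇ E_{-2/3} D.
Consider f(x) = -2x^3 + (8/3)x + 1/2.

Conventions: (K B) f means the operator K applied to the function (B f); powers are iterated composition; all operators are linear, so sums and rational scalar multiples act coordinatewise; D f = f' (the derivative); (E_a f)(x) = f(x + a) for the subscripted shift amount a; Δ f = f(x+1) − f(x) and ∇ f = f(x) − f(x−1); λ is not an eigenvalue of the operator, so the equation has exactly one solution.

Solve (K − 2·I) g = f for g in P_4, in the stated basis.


write g with unknown coordinates in the stated basis and equate coefficients in (K − 2·I) g = f
solving from the highest basis element down gives g = x^3 + (5/3)x - 15/4
check: K g = 6x - 7
so K g − 2·g = -2x^3 + (8/3)x + 1/2 = f ✓

the result is g(x) = x^3 + (5/3)x - 15/4


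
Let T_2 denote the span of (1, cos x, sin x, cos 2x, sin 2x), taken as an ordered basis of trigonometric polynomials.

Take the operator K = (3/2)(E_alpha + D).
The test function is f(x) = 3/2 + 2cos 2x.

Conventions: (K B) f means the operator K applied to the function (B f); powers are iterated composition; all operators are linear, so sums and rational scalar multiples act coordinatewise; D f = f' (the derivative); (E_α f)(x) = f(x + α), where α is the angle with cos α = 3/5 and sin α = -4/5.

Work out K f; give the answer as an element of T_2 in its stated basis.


E_alpha f = 3/2 - (14/25)cos 2x + (48/25)sin 2x
D f = -4sin 2x
(E_alpha + D) f = 3/2 - (14/25)cos 2x - (52/25)sin 2x
((3/2)(E_alpha + D)) f = 9/4 - (21/25)cos 2x - (78/25)sin 2x

g(x) = 9/4 - (21/25)cos 2x - (78/25)sin 2x


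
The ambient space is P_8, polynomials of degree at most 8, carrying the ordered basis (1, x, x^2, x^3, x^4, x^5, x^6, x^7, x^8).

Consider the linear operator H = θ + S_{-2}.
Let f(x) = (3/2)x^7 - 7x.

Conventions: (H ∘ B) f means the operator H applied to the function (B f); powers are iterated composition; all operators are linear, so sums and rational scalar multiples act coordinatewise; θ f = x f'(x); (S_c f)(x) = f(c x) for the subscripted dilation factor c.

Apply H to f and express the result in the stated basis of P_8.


g(x) = -(363/2)x^7 + 7x

θ f = (21/2)x^7 - 7x
S_{-2} f = -192x^7 + 14x
(θ + S_{-2}) f = -(363/2)x^7 + 7x


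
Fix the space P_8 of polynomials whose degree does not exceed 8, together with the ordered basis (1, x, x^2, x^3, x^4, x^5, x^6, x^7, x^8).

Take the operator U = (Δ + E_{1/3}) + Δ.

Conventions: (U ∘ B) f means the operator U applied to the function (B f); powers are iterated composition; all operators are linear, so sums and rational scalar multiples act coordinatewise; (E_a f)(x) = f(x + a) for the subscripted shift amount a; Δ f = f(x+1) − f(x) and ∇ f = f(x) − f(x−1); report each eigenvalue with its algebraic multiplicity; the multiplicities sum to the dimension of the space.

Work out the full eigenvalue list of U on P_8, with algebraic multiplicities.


image of 1: 1
image of x: x + 7/3
image of x^2: x^2 + (14/3)x + 19/9
image of x^3: x^3 + 7x^2 + (19/3)x + 55/27
image of x^4: x^4 + (28/3)x^3 + (38/3)x^2 + (220/27)x + 163/81
image of x^5: x^5 + (35/3)x^4 + (190/9)x^3 + (550/27)x^2 + (815/81)x + 487/243
image of x^6: x^6 + 14x^5 + (95/3)x^4 + (1100/27)x^3 + (815/27)x^2 + (974/81)x + 1459/729
image of x^7: x^7 + (49/3)x^6 + (133/3)x^5 + (1925/27)x^4 + (5705/81)x^3 + (3409/81)x^2 + (10213/729)x + 4375/2187
image of x^8: x^8 + (56/3)x^7 + (532/9)x^6 + (3080/27)x^5 + (11410/81)x^4 + (27272/243)x^3 + (40852/729)x^2 + (35000/2187)x + 13123/6561
the matrix is upper triangular; its diagonal is (1, 1, 1, 1, 1, 1, 1, 1, 1)
for a triangular matrix the eigenvalues are the diagonal entries, with algebraic multiplicity their repetition count

λ = 1 (multiplicity 9)


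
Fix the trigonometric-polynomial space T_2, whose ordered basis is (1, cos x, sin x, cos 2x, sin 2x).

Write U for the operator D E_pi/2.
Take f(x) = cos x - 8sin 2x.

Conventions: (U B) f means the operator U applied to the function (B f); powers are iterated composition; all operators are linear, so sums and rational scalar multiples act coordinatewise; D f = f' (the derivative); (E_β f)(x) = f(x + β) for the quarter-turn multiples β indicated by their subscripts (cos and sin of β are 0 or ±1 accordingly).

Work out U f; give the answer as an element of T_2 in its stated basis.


g(x) = -cos x + 16cos 2x

E_pi/2 f = -sin x + 8sin 2x
D E_pi/2 f = -cos x + 16cos 2x


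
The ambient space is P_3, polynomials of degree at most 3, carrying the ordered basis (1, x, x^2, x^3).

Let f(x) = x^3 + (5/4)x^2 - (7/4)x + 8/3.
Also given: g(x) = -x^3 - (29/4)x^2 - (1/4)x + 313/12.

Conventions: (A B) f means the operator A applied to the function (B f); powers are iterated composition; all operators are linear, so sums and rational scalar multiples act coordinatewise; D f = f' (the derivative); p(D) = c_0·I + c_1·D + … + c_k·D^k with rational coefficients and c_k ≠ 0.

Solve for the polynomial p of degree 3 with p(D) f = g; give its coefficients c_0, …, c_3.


D^0 f = x^3 + (5/4)x^2 - (7/4)x + 8/3
D^1 f = 3x^2 + (5/2)x - 7/4
D^2 f = 6x + 5/2
D^3 f = 6
matching coefficients of g against c_0 f + c_1 Df + … from the top degree down determines the c_i
solution: c_0 = -1, c_1 = -2, c_2 = 1/2, c_3 = 4

c_0 = -1, c_1 = -2, c_2 = 1/2, c_3 = 4


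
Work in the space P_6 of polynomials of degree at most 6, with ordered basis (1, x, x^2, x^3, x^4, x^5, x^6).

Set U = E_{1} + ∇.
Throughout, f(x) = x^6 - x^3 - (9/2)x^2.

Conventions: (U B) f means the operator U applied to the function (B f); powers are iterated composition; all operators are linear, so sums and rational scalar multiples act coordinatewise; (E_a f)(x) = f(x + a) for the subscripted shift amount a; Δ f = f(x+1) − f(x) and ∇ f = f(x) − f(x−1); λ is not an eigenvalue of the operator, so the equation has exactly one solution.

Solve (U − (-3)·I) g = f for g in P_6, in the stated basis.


write g with unknown coordinates in the stated basis and equate coefficients in (U − (-3)·I) g = f
solving from the highest basis element down gives g = (1/4)x^6 - (3/4)x^5 + (15/8)x^4 - (13/2)x^3 + (99/8)x^2 - (135/8)x + 193/16
check: U g = (1/4)x^6 + (9/4)x^5 - (45/8)x^4 + (37/2)x^3 - (333/8)x^2 + (405/8)x - 579/16
so U g − (-3)·g = x^6 - x^3 - (9/2)x^2 = f ✓

g(x) = (1/4)x^6 - (3/4)x^5 + (15/8)x^4 - (13/2)x^3 + (99/8)x^2 - (135/8)x + 193/16


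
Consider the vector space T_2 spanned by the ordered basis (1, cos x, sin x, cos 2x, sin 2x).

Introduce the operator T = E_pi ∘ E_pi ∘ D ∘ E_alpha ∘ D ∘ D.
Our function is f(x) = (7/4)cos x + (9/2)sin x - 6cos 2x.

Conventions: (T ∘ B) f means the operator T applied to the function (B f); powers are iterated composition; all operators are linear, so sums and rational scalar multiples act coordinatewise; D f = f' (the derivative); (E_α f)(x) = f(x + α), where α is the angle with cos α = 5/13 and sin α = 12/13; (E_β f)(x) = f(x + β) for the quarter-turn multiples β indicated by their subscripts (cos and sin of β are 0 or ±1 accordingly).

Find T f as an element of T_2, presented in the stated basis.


g(x) = -(3/26)cos x + (251/52)sin x - (5760/169)cos 2x + (5712/169)sin 2x

D f = (9/2)cos x - (7/4)sin x + 12sin 2x
D D f = -(7/4)cos x - (9/2)sin x + 24cos 2x
E_alpha D D f = -(251/52)cos x - (3/26)sin x - (2856/169)cos 2x - (2880/169)sin 2x
D E_alpha D D f = -(3/26)cos x + (251/52)sin x - (5760/169)cos 2x + (5712/169)sin 2x
E_pi (D ∘ E_alpha ∘ D) D f = (3/26)cos x - (251/52)sin x - (5760/169)cos 2x + (5712/169)sin 2x
E_pi E_pi (D ∘ E_alpha ∘ D) D f = -(3/26)cos x + (251/52)sin x - (5760/169)cos 2x + (5712/169)sin 2x
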